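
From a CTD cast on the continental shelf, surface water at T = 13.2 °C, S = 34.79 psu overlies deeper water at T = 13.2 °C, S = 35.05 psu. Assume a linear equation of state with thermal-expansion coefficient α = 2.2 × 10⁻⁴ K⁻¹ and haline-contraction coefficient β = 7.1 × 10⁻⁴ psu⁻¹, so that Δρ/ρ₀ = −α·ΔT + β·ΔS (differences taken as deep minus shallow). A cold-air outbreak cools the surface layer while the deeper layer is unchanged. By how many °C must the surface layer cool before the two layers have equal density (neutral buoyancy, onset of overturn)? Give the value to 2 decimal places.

0.84 °C

Neutral buoyancy requires Δρ = 0, i.e. −α(T_deep − T_surf′) + β(S_deep − S_surf) = 0.
T_surf′ = T_deep − (β/α)·ΔS = 13.2 − (7.1 × 10⁻⁴/2.2 × 10⁻⁴)·(+0.26) = 12.3609 °C.
Cooling required: 13.2 − (12.3609) = 0.8391 °C.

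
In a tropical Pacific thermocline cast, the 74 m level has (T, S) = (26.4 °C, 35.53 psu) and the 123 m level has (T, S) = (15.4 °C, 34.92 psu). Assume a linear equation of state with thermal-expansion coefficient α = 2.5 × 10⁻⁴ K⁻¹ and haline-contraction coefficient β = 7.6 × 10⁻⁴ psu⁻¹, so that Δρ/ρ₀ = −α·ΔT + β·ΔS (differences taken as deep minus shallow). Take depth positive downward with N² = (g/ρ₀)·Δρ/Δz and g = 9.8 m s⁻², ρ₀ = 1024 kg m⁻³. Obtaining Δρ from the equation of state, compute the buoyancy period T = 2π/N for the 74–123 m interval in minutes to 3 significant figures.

4.90 min

ΔT = -11.0 K, ΔS = -0.61 psu (deep − shallow).
Δρ/ρ₀ = −αΔT + βΔS = 2.75 × 10⁻³ − 4.636 × 10⁻⁴ = 2.2864 × 10⁻³, so Δρ ≈ 2.341 kg m⁻³.
N² = (g/ρ₀)·Δρ/Δz = g·(Δρ/ρ₀)/Δz = 9.8 × 2.2864 × 10⁻³ / 49 = 4.5728 × 10⁻⁴ s⁻².
N = √(4.5728 × 10⁻⁴) = 0.021384 rad s⁻¹ → T = 2π/N = 293.83 s = 4.8972 min ≈ 4.90 min.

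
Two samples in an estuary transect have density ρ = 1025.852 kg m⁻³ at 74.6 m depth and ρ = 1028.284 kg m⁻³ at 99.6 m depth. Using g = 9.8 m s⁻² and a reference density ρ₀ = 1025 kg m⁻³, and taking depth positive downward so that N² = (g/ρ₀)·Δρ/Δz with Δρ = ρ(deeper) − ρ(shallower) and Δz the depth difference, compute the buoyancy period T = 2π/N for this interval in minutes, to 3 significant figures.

3.43 min

Δρ = 1028.284 − 1025.852 = 2.432 kg m⁻³ over Δz = 99.6 − 74.6 = 25 m.
N² = (9.8/1025) × (2.432/25) = 9.3009 × 10⁻⁴ s⁻².
N = √(9.3009 × 10⁻⁴) = 0.030497 rad s⁻¹, so T = 2π/N = 206.03 s = 3.4338 min ≈ 3.43 min.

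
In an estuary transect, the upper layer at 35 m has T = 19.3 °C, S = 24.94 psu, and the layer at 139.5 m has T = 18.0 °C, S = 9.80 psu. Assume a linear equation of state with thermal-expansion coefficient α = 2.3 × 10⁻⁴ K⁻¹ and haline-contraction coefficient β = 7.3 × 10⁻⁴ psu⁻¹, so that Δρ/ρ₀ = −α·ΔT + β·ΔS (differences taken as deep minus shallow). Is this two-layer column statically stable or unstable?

unstable

ΔT = 18.0 − 19.3 = -1.3 K and ΔS = 9.80 − 24.94 = -15.14 psu (deep − shallow).
−αΔT = 2.99 × 10⁻⁴; βΔS = -0.0110522; sum Δρ/ρ₀ = -0.0107532.
Δρ/ρ₀ < 0, so Δρ < 0: deeper water is lighter → statically unstable; the column would overturn.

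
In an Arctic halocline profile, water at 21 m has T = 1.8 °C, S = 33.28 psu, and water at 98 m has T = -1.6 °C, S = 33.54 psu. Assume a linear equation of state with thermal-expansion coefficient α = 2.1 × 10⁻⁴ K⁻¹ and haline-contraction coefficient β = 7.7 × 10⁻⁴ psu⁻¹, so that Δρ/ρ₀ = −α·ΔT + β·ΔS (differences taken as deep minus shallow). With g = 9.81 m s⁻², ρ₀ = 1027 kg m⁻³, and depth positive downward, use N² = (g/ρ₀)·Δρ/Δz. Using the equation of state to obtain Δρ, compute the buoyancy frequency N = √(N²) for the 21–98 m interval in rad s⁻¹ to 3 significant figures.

0.0108 rad s⁻¹

ΔT = -3.4 K, ΔS = +0.26 psu (deep − shallow).
Δρ/ρ₀ = −αΔT + βΔS = 7.14 × 10⁻⁴ + 2.002 × 10⁻⁴ = 9.142 × 10⁻⁴, so Δρ ≈ 0.9389 kg m⁻³.
N² = (g/ρ₀)·Δρ/Δz = g·(Δρ/ρ₀)/Δz = 9.81 × 9.142 × 10⁻⁴ / 77 = 1.1647 × 10⁻⁴ s⁻².
N = √(1.1647 × 10⁻⁴) = 0.010792 rad s⁻¹ ≈ 0.0108 rad s⁻¹.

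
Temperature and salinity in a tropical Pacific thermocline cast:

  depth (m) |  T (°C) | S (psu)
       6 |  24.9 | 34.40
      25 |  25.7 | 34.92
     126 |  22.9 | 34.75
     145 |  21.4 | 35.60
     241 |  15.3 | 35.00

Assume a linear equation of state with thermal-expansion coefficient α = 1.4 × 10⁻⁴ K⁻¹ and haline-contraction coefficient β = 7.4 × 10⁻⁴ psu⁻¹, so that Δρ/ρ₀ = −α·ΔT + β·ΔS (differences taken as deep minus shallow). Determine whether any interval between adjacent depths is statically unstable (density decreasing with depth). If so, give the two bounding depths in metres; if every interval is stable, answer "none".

Evaluate Δρ/ρ₀ = −αΔT + βΔS across each adjacent pair:
  6–25 m: −αΔT+βΔS = −(1.4 × 10⁻⁴)(+0.8)+(7.4 × 10⁻⁴)(+0.52) = 2.7 × 10⁻⁴ → stable
  25–126 m: −αΔT+βΔS = −(1.4 × 10⁻⁴)(-2.8)+(7.4 × 10⁻⁴)(-0.17) = 2.7 × 10⁻⁴ → stable
  126–145 m: −αΔT+βΔS = −(1.4 × 10⁻⁴)(-1.5)+(7.4 × 10⁻⁴)(+0.85) = 8.4 × 10⁻⁴ → stable
  145–241 m: −αΔT+βΔS = −(1.4 × 10⁻⁴)(-6.1)+(7.4 × 10⁻⁴)(-0.60) = 4.1 × 10⁻⁴ → stable
Every interval has Δρ > 0: the column is stably stratified throughout.

none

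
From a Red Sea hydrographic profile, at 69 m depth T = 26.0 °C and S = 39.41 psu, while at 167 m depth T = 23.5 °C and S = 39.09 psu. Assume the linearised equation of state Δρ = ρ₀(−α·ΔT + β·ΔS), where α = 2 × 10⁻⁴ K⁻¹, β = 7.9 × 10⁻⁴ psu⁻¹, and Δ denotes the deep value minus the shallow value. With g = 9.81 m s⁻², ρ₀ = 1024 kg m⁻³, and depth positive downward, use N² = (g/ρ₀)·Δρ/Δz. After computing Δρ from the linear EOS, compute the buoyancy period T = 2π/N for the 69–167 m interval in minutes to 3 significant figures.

21.1 min

ΔT = -2.5 K, ΔS = -0.32 psu (deep − shallow).
Δρ/ρ₀ = −αΔT + βΔS = 5.00 × 10⁻⁴ − 2.528 × 10⁻⁴ = 2.472 × 10⁻⁴, so Δρ ≈ 0.2531 kg m⁻³.
N² = (g/ρ₀)·Δρ/Δz = g·(Δρ/ρ₀)/Δz = 9.81 × 2.472 × 10⁻⁴ / 98 = 2.4745 × 10⁻⁵ s⁻².
N = √(2.4745 × 10⁻⁵) = 4.9744 × 10⁻³ rad s⁻¹ → T = 2π/N = 1.2631 × 10³ s = 21.052 min ≈ 21.1 min.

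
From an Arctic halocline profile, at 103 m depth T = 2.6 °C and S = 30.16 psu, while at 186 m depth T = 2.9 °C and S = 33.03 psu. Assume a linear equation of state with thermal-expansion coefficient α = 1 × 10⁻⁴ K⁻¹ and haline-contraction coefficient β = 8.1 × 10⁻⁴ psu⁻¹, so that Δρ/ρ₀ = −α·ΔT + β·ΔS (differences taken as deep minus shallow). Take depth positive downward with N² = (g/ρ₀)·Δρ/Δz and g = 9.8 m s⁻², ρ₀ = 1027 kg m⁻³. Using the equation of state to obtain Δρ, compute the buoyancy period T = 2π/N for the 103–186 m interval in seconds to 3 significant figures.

382 s

ΔT = +0.3 K, ΔS = +2.87 psu (deep − shallow).
Δρ/ρ₀ = −αΔT + βΔS = -3.00 × 10⁻⁵ + 2.3247 × 10⁻³ = 2.2947 × 10⁻³, so Δρ ≈ 2.357 kg m⁻³.
N² = (g/ρ₀)·Δρ/Δz = g·(Δρ/ρ₀)/Δz = 9.8 × 2.2947 × 10⁻³ / 83 = 2.7094 × 10⁻⁴ s⁻².
N = √(2.7094 × 10⁻⁴) = 0.016460 rad s⁻¹ → T = 2π/N = 381.72 s ≈ 382 s.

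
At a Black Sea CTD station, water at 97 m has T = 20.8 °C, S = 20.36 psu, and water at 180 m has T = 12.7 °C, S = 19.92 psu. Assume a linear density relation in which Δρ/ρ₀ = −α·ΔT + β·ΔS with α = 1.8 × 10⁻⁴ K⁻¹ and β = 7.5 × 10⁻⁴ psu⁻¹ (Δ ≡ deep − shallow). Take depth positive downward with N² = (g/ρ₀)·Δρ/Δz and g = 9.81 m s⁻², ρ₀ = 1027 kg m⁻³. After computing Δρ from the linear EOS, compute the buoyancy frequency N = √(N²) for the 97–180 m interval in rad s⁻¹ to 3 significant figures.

0.0115 rad s⁻¹

ΔT = -8.1 K, ΔS = -0.44 psu (deep − shallow).
Δρ/ρ₀ = −αΔT + βΔS = 1.458 × 10⁻³ − 3.30 × 10⁻⁴ = 1.128 × 10⁻³, so Δρ ≈ 1.158 kg m⁻³.
N² = (g/ρ₀)·Δρ/Δz = g·(Δρ/ρ₀)/Δz = 9.81 × 1.128 × 10⁻³ / 83 = 1.3332 × 10⁻⁴ s⁻².
N = √(1.3332 × 10⁻⁴) = 0.011546 rad s⁻¹ ≈ 0.0115 rad s⁻¹.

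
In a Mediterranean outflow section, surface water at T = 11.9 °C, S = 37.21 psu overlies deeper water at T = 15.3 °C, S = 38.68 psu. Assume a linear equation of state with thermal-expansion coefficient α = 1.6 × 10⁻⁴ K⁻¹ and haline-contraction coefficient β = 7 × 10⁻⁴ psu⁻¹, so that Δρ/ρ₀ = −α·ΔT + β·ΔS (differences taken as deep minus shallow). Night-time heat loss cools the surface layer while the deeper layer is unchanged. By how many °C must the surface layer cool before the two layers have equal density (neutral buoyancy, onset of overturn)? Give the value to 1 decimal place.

3.0 °C

Neutral buoyancy requires Δρ = 0, i.e. −α(T_deep − T_surf′) + β(S_deep − S_surf) = 0.
T_surf′ = T_deep − (β/α)·ΔS = 15.3 − (7 × 10⁻⁴/1.6 × 10⁻⁴)·(+1.47) = 8.869 °C.
Cooling required: 11.9 − (8.869) = 3.031 °C.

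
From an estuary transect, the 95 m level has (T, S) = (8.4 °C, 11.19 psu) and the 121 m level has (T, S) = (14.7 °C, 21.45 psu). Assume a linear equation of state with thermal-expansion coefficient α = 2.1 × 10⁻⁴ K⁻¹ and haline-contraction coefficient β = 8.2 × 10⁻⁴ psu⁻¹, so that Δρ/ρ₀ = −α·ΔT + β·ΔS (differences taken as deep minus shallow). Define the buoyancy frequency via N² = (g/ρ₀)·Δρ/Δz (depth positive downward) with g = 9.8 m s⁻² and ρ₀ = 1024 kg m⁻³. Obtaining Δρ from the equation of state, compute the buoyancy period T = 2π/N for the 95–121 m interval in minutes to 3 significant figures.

ΔT = +6.3 K, ΔS = +10.26 psu (deep − shallow).
Δρ/ρ₀ = −αΔT + βΔS = -1.323 × 10⁻³ + 8.4132 × 10⁻³ = 7.0902 × 10⁻³, so Δρ ≈ 7.260 kg m⁻³.
N² = (g/ρ₀)·Δρ/Δz = g·(Δρ/ρ₀)/Δz = 9.8 × 7.0902 × 10⁻³ / 26 = 2.6725 × 10⁻³ s⁻².
N = √(2.6725 × 10⁻³) = 0.051696 rad s⁻¹ → T = 2π/N = 121.54 s = 2.0257 min ≈ 2.03 min.

2.03 min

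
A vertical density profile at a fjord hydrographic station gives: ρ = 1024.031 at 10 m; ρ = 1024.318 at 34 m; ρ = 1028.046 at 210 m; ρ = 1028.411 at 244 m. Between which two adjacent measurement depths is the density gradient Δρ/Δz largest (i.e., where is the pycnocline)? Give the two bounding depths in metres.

34–210 m

Compute the density gradient over each adjacent pair:
  10–34 m: Δρ/Δz = 0.287/24 = 0.012 kg m⁻⁴
  34–210 m: Δρ/Δz = 3.728/176 = 0.021 kg m⁻⁴
  210–244 m: Δρ/Δz = 0.365/34 = 0.011 kg m⁻⁴
The largest gradient is in the 34–210 m interval — the pycnocline.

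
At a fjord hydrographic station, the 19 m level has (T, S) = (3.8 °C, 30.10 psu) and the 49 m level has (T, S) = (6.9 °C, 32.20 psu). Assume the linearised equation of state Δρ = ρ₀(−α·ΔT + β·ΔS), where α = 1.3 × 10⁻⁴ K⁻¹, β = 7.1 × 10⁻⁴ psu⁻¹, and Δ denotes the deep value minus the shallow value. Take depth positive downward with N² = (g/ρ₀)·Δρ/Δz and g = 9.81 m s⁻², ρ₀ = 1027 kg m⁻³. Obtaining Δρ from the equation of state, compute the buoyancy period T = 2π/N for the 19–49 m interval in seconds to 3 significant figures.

333 s

ΔT = +3.1 K, ΔS = +2.10 psu (deep − shallow).
Δρ/ρ₀ = −αΔT + βΔS = -4.03 × 10⁻⁴ + 1.491 × 10⁻³ = 1.088 × 10⁻³, so Δρ ≈ 1.117 kg m⁻³.
N² = (g/ρ₀)·Δρ/Δz = g·(Δρ/ρ₀)/Δz = 9.81 × 1.088 × 10⁻³ / 30 = 3.5578 × 10⁻⁴ s⁻².
N = √(3.5578 × 10⁻⁴) = 0.018862 rad s⁻¹ → T = 2π/N = 333.11 s ≈ 333 s.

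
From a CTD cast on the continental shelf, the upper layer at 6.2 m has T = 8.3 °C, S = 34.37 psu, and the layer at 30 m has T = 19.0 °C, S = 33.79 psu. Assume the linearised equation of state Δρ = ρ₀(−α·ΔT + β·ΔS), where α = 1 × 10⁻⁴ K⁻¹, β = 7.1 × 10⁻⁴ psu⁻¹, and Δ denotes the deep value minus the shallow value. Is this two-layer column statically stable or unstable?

ΔT = 19.0 − 8.3 = +10.7 K and ΔS = 33.79 − 34.37 = -0.58 psu (deep − shallow).
−αΔT = -1.07 × 10⁻³; βΔS = -4.118 × 10⁻⁴; sum Δρ/ρ₀ = -1.4818 × 10⁻³.
Δρ/ρ₀ < 0, so Δρ < 0: deeper water is lighter → statically unstable; the column would overturn.

unstable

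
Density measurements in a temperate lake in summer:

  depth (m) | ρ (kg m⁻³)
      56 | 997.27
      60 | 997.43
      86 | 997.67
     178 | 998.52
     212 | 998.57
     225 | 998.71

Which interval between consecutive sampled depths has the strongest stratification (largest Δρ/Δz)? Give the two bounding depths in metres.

Compute the density gradient over each adjacent pair:
  56–60 m: Δρ/Δz = 0.16/4 = 0.040 kg m⁻⁴
  60–86 m: Δρ/Δz = 0.24/26 = 9.2 × 10⁻³ kg m⁻⁴
  86–178 m: Δρ/Δz = 0.85/92 = 9.2 × 10⁻³ kg m⁻⁴
  178–212 m: Δρ/Δz = 0.05/34 = 1.5 × 10⁻³ kg m⁻⁴
  212–225 m: Δρ/Δz = 0.14/13 = 0.011 kg m⁻⁴
The largest gradient is in the 56–60 m interval — the pycnocline.

56–60 m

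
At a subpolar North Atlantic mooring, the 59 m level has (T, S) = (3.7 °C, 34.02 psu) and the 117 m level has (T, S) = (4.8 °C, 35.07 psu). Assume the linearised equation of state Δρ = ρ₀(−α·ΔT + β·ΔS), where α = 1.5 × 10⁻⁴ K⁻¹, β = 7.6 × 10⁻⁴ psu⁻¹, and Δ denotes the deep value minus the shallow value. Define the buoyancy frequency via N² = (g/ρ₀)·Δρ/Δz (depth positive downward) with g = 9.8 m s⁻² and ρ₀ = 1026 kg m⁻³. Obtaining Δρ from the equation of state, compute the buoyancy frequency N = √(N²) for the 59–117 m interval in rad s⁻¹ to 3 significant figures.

ΔT = +1.1 K, ΔS = +1.05 psu (deep − shallow).
Δρ/ρ₀ = −αΔT + βΔS = -1.65 × 10⁻⁴ + 7.98 × 10⁻⁴ = 6.33 × 10⁻⁴, so Δρ ≈ 0.6495 kg m⁻³.
N² = (g/ρ₀)·Δρ/Δz = g·(Δρ/ρ₀)/Δz = 9.8 × 6.33 × 10⁻⁴ / 58 = 1.0696 × 10⁻⁴ s⁻².
N = √(1.0696 × 10⁻⁴) = 0.010342 rad s⁻¹ ≈ 0.0103 rad s⁻¹.

0.0103 rad s⁻¹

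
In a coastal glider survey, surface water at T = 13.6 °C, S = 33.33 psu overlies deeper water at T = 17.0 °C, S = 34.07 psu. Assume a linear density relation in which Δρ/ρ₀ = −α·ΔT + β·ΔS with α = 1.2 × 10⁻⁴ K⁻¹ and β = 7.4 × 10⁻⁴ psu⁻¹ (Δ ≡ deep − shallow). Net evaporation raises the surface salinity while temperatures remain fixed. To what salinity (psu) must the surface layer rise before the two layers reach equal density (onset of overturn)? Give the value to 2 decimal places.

33.52 psu

Neutral buoyancy requires −α(T_deep − T_surf) + β(S_deep − S_surf′) = 0.
S_surf′ = S_deep − (α/β)·ΔT = 34.07 − (1.2 × 10⁻⁴/7.4 × 10⁻⁴)·(+3.4) = 33.5186 psu.
Increase required: 33.5186 − 33.33 = 0.1886 psu.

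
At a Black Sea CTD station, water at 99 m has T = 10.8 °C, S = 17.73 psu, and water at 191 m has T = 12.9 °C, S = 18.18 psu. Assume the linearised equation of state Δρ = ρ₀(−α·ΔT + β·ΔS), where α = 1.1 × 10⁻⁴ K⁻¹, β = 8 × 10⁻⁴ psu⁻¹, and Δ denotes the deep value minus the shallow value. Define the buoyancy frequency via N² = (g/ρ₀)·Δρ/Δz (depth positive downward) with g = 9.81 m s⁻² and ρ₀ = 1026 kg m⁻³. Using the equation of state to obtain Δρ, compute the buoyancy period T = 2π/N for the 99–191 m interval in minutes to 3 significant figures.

28.2 min

ΔT = +2.1 K, ΔS = +0.45 psu (deep − shallow).
Δρ/ρ₀ = −αΔT + βΔS = -2.31 × 10⁻⁴ + 3.60 × 10⁻⁴ = 1.29 × 10⁻⁴, so Δρ ≈ 0.1324 kg m⁻³.
N² = (g/ρ₀)·Δρ/Δz = g·(Δρ/ρ₀)/Δz = 9.81 × 1.29 × 10⁻⁴ / 92 = 1.3755 × 10⁻⁵ s⁻².
N = √(1.3755 × 10⁻⁵) = 3.7088 × 10⁻³ rad s⁻¹ → T = 2π/N = 1.6941 × 10³ s = 28.235 min ≈ 28.2 min.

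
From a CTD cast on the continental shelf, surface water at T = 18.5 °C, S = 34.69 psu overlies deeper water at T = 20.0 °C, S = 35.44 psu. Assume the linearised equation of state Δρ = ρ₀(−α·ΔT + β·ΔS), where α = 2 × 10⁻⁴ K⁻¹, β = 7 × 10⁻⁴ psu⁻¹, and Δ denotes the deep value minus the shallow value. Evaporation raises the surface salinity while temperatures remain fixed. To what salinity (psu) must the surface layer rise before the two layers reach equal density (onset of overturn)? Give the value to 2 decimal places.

35.01 psu

Neutral buoyancy requires −α(T_deep − T_surf) + β(S_deep − S_surf′) = 0.
S_surf′ = S_deep − (α/β)·ΔT = 35.44 − (2 × 10⁻⁴/7 × 10⁻⁴)·(+1.5) = 35.0114 psu.
Increase required: 35.0114 − 34.69 = 0.3214 psu.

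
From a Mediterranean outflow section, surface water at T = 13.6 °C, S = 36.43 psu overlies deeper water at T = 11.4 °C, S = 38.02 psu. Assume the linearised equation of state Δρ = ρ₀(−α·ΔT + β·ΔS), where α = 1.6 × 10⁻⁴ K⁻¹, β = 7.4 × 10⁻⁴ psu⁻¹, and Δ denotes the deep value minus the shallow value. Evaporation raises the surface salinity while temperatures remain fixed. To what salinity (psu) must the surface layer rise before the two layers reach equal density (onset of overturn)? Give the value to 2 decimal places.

Neutral buoyancy requires −α(T_deep − T_surf) + β(S_deep − S_surf′) = 0.
S_surf′ = S_deep − (α/β)·ΔT = 38.02 − (1.6 × 10⁻⁴/7.4 × 10⁻⁴)·(-2.2) = 38.4957 psu.
Increase required: 38.4957 − 36.43 = 2.0657 psu.

38.50 psu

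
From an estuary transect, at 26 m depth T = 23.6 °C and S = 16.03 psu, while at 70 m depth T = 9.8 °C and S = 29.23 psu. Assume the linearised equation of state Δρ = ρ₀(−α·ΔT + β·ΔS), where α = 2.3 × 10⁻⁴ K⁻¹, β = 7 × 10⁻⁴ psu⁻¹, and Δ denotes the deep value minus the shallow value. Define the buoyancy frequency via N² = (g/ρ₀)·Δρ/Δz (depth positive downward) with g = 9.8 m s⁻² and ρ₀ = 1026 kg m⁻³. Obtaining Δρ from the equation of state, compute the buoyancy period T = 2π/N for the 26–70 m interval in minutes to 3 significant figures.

ΔT = -13.8 K, ΔS = +13.20 psu (deep − shallow).
Δρ/ρ₀ = −αΔT + βΔS = 3.174 × 10⁻³ + 9.24 × 10⁻³ = 0.012414, so Δρ ≈ 12.74 kg m⁻³.
N² = (g/ρ₀)·Δρ/Δz = g·(Δρ/ρ₀)/Δz = 9.8 × 0.012414 / 44 = 2.7649 × 10⁻³ s⁻².
N = √(2.7649 × 10⁻³) = 0.052582 rad s⁻¹ → T = 2π/N = 119.49 s = 1.9915 min ≈ 1.99 min.

1.99 min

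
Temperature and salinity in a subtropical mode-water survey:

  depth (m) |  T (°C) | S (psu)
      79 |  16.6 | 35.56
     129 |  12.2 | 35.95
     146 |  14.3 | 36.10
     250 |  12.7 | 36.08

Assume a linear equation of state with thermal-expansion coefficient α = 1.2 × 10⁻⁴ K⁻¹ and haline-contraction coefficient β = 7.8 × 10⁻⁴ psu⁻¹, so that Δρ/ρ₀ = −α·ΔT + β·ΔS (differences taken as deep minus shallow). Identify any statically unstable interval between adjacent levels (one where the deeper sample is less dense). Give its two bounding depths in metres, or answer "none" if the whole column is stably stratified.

Evaluate Δρ/ρ₀ = −αΔT + βΔS across each adjacent pair:
  79–129 m: −αΔT+βΔS = −(1.2 × 10⁻⁴)(-4.4)+(7.8 × 10⁻⁴)(+0.39) = 8.3 × 10⁻⁴ → stable
  129–146 m: −αΔT+βΔS = −(1.2 × 10⁻⁴)(+2.1)+(7.8 × 10⁻⁴)(+0.15) = -1.4 × 10⁻⁴ → UNSTABLE
  146–250 m: −αΔT+βΔS = −(1.2 × 10⁻⁴)(-1.6)+(7.8 × 10⁻⁴)(-0.02) = 1.8 × 10⁻⁴ → stable
The 129–146 m interval has Δρ < 0: lighter water underlies denser water.

129–146 m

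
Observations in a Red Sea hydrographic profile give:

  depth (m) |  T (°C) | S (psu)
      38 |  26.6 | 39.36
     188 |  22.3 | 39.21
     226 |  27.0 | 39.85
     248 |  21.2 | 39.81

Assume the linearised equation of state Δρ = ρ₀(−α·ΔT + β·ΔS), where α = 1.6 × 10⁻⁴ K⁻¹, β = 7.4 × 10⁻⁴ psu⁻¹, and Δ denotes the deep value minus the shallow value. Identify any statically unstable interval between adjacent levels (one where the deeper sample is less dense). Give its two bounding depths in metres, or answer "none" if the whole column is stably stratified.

188–226 m

Evaluate Δρ/ρ₀ = −αΔT + βΔS across each adjacent pair:
  38–188 m: −αΔT+βΔS = −(1.6 × 10⁻⁴)(-4.3)+(7.4 × 10⁻⁴)(-0.15) = 5.8 × 10⁻⁴ → stable
  188–226 m: −αΔT+βΔS = −(1.6 × 10⁻⁴)(+4.7)+(7.4 × 10⁻⁴)(+0.64) = -2.8 × 10⁻⁴ → UNSTABLE
  226–248 m: −αΔT+βΔS = −(1.6 × 10⁻⁴)(-5.8)+(7.4 × 10⁻⁴)(-0.04) = 9.0 × 10⁻⁴ → stable
The 188–226 m interval has Δρ < 0: lighter water underlies denser water.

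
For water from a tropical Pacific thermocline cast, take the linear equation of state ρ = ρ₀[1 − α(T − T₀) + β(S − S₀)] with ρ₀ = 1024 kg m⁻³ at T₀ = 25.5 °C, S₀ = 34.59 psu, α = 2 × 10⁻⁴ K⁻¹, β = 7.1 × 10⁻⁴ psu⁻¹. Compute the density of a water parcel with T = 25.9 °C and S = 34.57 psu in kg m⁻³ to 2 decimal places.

T − T₀ = +0.4 K, S − S₀ = -0.02 psu.
Bracket = 1 − α·(+0.4) + β·(-0.02) = 1 + (-9.42 × 10⁻⁵) = 0.9999058.
ρ = 1024 × 0.9999058 = 1023.90 kg m⁻³.

1023.90 kg m⁻³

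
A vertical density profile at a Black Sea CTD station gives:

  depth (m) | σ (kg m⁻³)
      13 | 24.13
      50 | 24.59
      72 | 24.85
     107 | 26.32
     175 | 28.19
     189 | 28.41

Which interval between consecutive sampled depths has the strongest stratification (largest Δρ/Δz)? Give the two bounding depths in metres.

Compute the density gradient over each adjacent pair:
  13–50 m: Δρ/Δz = 0.46/37 = 0.012 kg m⁻⁴
  50–72 m: Δρ/Δz = 0.26/22 = 0.012 kg m⁻⁴
  72–107 m: Δρ/Δz = 1.47/35 = 0.042 kg m⁻⁴
  107–175 m: Δρ/Δz = 1.87/68 = 0.028 kg m⁻⁴
  175–189 m: Δρ/Δz = 0.22/14 = 0.016 kg m⁻⁴
The largest gradient is in the 72–107 m interval — the pycnocline.

72–107 m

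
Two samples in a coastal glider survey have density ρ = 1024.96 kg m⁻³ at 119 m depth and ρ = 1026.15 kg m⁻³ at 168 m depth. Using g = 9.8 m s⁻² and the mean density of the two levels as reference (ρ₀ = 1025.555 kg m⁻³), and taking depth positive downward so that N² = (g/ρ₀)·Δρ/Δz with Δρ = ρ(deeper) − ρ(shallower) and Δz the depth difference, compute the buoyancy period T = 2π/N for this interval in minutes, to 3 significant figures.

Δρ = 1026.15 − 1024.96 = 1.19 kg m⁻³ over Δz = 168 − 119 = 49 m.
N² = (9.8/1025.555) × (1.19/49) = 2.3207 × 10⁻⁴ s⁻².
N = √(2.3207 × 10⁻⁴) = 0.015234 rad s⁻¹, so T = 2π/N = 412.44 s = 6.8740 min ≈ 6.87 min.

6.87 min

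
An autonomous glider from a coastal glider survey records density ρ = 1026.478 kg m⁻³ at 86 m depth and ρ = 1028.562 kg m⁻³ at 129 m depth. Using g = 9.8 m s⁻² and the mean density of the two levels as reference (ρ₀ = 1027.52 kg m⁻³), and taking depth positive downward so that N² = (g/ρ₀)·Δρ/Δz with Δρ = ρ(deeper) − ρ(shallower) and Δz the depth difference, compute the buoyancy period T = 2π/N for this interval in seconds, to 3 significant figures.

Δρ = 1028.562 − 1026.478 = 2.084 kg m⁻³ over Δz = 129 − 86 = 43 m.
N² = (9.8/1027.52) × (2.084/43) = 4.6224 × 10⁻⁴ s⁻².
N = √(4.6224 × 10⁻⁴) = 0.021500 rad s⁻¹, so T = 2π/N = 292.24 s ≈ 292 s.
N² > 0, so the interval is statically stable.

292 s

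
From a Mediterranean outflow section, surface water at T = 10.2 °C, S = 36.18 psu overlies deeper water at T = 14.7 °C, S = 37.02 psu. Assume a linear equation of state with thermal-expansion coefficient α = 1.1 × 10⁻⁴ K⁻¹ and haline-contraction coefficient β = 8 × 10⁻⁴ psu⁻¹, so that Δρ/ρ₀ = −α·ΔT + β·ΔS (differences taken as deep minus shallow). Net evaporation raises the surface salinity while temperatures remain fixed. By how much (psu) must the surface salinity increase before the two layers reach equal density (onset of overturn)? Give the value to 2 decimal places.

Neutral buoyancy requires −α(T_deep − T_surf) + β(S_deep − S_surf′) = 0.
S_surf′ = S_deep − (α/β)·ΔT = 37.02 − (1.1 × 10⁻⁴/8 × 10⁻⁴)·(+4.5) = 36.4013 psu.
Increase required: 36.4013 − 36.18 = 0.2213 psu.

0.22 psu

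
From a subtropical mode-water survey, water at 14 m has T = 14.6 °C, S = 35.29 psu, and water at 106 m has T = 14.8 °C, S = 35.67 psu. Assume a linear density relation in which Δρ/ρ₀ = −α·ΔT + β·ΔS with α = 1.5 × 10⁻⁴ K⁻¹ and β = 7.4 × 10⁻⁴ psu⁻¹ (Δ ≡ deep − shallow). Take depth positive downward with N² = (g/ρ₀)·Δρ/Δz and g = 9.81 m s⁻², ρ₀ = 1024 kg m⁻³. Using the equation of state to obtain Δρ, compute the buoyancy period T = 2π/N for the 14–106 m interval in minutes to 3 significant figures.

ΔT = +0.2 K, ΔS = +0.38 psu (deep − shallow).
Δρ/ρ₀ = −αΔT + βΔS = -3.00 × 10⁻⁵ + 2.812 × 10⁻⁴ = 2.512 × 10⁻⁴, so Δρ ≈ 0.2572 kg m⁻³.
N² = (g/ρ₀)·Δρ/Δz = g·(Δρ/ρ₀)/Δz = 9.81 × 2.512 × 10⁻⁴ / 92 = 2.6786 × 10⁻⁵ s⁻².
N = √(2.6786 × 10⁻⁵) = 5.1755 × 10⁻³ rad s⁻¹ → T = 2π/N = 1.2140 × 10³ s = 20.233 min ≈ 20.2 min.

20.2 min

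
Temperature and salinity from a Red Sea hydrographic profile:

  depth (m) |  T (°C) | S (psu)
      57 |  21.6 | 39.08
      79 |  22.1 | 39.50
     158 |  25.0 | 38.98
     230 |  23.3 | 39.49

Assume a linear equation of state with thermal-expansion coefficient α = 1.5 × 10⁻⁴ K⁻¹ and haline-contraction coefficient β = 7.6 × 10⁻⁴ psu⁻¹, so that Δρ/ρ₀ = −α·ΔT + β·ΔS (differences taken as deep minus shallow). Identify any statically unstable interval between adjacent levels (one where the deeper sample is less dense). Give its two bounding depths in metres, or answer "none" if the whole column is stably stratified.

Evaluate Δρ/ρ₀ = −αΔT + βΔS across each adjacent pair:
  57–79 m: −αΔT+βΔS = −(1.5 × 10⁻⁴)(+0.5)+(7.6 × 10⁻⁴)(+0.42) = 2.4 × 10⁻⁴ → stable
  79–158 m: −αΔT+βΔS = −(1.5 × 10⁻⁴)(+2.9)+(7.6 × 10⁻⁴)(-0.52) = -8.3 × 10⁻⁴ → UNSTABLE
  158–230 m: −αΔT+βΔS = −(1.5 × 10⁻⁴)(-1.7)+(7.6 × 10⁻⁴)(+0.51) = 6.4 × 10⁻⁴ → stable
The 79–158 m interval has Δρ < 0: lighter water underlies denser water.

79–158 m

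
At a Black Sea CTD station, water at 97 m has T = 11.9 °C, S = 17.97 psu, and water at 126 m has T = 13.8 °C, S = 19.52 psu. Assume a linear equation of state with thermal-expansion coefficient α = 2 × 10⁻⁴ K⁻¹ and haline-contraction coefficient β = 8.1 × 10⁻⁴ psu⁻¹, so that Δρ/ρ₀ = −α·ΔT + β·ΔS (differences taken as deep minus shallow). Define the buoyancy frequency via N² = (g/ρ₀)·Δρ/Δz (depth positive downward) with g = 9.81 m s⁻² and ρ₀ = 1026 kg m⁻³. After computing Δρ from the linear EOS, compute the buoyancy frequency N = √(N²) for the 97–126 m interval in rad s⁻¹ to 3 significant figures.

ΔT = +1.9 K, ΔS = +1.55 psu (deep − shallow).
Δρ/ρ₀ = −αΔT + βΔS = -3.80 × 10⁻⁴ + 1.2555 × 10⁻³ = 8.755 × 10⁻⁴, so Δρ ≈ 0.8983 kg m⁻³.
N² = (g/ρ₀)·Δρ/Δz = g·(Δρ/ρ₀)/Δz = 9.81 × 8.755 × 10⁻⁴ / 29 = 2.9616 × 10⁻⁴ s⁻².
N = √(2.9616 × 10⁻⁴) = 0.017209 rad s⁻¹ ≈ 0.0172 rad s⁻¹.

0.0172 rad s⁻¹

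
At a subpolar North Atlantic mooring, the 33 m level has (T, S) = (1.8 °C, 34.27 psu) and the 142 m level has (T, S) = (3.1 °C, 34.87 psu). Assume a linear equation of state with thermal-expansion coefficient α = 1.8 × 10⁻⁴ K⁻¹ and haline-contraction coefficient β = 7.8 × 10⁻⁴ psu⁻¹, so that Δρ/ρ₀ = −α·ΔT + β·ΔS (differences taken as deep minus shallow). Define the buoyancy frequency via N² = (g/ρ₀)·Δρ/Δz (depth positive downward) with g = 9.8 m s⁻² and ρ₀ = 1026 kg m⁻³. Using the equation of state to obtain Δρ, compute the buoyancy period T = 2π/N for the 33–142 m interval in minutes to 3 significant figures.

22.8 min

ΔT = +1.3 K, ΔS = +0.60 psu (deep − shallow).
Δρ/ρ₀ = −αΔT + βΔS = -2.34 × 10⁻⁴ + 4.68 × 10⁻⁴ = 2.34 × 10⁻⁴, so Δρ ≈ 0.2401 kg m⁻³.
N² = (g/ρ₀)·Δρ/Δz = g·(Δρ/ρ₀)/Δz = 9.8 × 2.34 × 10⁻⁴ / 109 = 2.1039 × 10⁻⁵ s⁻².
N = √(2.1039 × 10⁻⁵) = 4.5868 × 10⁻³ rad s⁻¹ → T = 2π/N = 1.3698 × 10³ s = 22.830 min ≈ 22.8 min.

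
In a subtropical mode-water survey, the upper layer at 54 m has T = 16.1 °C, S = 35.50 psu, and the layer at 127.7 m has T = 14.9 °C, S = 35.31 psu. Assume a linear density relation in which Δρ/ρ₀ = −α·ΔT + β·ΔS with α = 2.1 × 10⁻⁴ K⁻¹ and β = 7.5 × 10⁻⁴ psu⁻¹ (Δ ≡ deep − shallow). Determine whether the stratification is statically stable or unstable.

ΔT = 14.9 − 16.1 = -1.2 K and ΔS = 35.31 − 35.50 = -0.19 psu (deep − shallow).
−αΔT = 2.52 × 10⁻⁴; βΔS = -1.425 × 10⁻⁴; sum Δρ/ρ₀ = 1.095 × 10⁻⁴.
Δρ/ρ₀ > 0, so Δρ > 0: deeper water is denser → statically stable.

stable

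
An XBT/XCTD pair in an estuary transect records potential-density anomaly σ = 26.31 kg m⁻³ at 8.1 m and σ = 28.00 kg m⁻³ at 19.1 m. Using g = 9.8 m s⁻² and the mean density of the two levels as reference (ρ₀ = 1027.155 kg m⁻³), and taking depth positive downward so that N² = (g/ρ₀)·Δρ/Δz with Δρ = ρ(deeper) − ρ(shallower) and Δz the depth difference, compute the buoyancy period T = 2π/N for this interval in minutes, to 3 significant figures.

2.74 min

Δρ = 1028.00 − 1026.31 = 1.69 kg m⁻³ over Δz = 19.1 − 8.1 = 11 m.
N² = (9.8/1027.155) × (1.69/11) = 1.4658 × 10⁻³ s⁻².
N = √(1.4658 × 10⁻³) = 0.038286 rad s⁻¹, so T = 2π/N = 164.11 s = 2.7352 min ≈ 2.74 min.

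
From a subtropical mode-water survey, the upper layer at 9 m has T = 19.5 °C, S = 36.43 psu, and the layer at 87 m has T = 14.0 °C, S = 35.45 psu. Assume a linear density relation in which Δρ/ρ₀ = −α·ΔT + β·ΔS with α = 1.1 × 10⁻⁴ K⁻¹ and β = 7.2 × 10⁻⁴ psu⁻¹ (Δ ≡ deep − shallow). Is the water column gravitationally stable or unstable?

ΔT = 14.0 − 19.5 = -5.5 K and ΔS = 35.45 − 36.43 = -0.98 psu (deep − shallow).
−αΔT = 6.05 × 10⁻⁴; βΔS = -7.056 × 10⁻⁴; sum Δρ/ρ₀ = -1.006 × 10⁻⁴.
Δρ/ρ₀ < 0, so Δρ < 0: deeper water is lighter → statically unstable; the column would overturn.

unstable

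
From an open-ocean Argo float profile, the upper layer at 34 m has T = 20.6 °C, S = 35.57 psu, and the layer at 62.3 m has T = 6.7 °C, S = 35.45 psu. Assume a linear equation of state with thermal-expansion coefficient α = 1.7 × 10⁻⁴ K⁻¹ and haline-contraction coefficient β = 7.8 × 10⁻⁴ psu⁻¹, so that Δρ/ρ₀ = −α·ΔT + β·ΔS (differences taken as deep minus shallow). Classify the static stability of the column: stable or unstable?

stable

ΔT = 6.7 − 20.6 = -13.9 K and ΔS = 35.45 − 35.57 = -0.12 psu (deep − shallow).
−αΔT = 2.363 × 10⁻³; βΔS = -9.36 × 10⁻⁵; sum Δρ/ρ₀ = 2.2694 × 10⁻³.
Δρ/ρ₀ > 0, so Δρ > 0: deeper water is denser → statically stable.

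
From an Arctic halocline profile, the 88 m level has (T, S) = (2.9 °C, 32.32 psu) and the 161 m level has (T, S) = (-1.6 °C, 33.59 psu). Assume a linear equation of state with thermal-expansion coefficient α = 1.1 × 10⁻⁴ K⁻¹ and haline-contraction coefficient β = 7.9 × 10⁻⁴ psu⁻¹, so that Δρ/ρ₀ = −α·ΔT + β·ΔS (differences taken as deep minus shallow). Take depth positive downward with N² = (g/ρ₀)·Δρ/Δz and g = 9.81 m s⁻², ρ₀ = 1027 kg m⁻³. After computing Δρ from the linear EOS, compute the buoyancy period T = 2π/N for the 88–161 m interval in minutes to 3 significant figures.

7.38 min

ΔT = -4.5 K, ΔS = +1.27 psu (deep − shallow).
Δρ/ρ₀ = −αΔT + βΔS = 4.95 × 10⁻⁴ + 1.0033 × 10⁻³ = 1.4983 × 10⁻³, so Δρ ≈ 1.539 kg m⁻³.
N² = (g/ρ₀)·Δρ/Δz = g·(Δρ/ρ₀)/Δz = 9.81 × 1.4983 × 10⁻³ / 73 = 2.0135 × 10⁻⁴ s⁻².
N = √(2.0135 × 10⁻⁴) = 0.014190 rad s⁻¹ → T = 2π/N = 442.79 s = 7.3798 min ≈ 7.38 min.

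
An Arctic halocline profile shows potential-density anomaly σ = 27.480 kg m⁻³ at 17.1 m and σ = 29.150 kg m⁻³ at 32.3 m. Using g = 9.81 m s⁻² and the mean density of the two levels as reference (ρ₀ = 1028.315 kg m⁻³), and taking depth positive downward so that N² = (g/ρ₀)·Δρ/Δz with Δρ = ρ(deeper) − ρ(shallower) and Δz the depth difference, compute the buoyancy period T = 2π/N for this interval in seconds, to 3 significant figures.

194 s

Δρ = 1029.150 − 1027.480 = 1.670 kg m⁻³ over Δz = 32.3 − 17.1 = 15.2 m.
N² = (9.81/1028.315) × (1.670/15.2) = 1.0481 × 10⁻³ s⁻².
N = √(1.0481 × 10⁻³) = 0.032374 rad s⁻¹, so T = 2π/N = 194.08 s ≈ 194 s.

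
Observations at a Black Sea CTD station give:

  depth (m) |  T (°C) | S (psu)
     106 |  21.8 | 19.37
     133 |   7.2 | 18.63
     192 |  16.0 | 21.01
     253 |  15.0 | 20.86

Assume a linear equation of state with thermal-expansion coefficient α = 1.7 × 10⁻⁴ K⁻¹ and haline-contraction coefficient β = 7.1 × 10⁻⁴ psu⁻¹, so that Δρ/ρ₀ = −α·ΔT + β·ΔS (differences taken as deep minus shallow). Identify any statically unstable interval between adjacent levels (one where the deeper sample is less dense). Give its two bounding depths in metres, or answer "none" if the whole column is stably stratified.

none

Evaluate Δρ/ρ₀ = −αΔT + βΔS across each adjacent pair:
  106–133 m: −αΔT+βΔS = −(1.7 × 10⁻⁴)(-14.6)+(7.1 × 10⁻⁴)(-0.74) = 2.0 × 10⁻³ → stable
  133–192 m: −αΔT+βΔS = −(1.7 × 10⁻⁴)(+8.8)+(7.1 × 10⁻⁴)(+2.38) = 1.9 × 10⁻⁴ → stable
  192–253 m: −αΔT+βΔS = −(1.7 × 10⁻⁴)(-1.0)+(7.1 × 10⁻⁴)(-0.15) = 6.4 × 10⁻⁵ → stable
Every interval has Δρ > 0: the column is stably stratified throughout.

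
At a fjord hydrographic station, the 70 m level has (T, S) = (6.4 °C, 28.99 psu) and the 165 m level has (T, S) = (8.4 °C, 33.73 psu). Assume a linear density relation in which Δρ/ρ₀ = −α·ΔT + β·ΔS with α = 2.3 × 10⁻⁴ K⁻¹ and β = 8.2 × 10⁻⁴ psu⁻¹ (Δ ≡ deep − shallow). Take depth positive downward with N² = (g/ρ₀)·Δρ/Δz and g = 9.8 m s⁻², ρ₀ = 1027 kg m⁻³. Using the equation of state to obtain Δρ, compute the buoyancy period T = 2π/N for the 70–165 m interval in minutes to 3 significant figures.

5.57 min

ΔT = +2.0 K, ΔS = +4.74 psu (deep − shallow).
Δρ/ρ₀ = −αΔT + βΔS = -4.60 × 10⁻⁴ + 3.8868 × 10⁻³ = 3.4268 × 10⁻³, so Δρ ≈ 3.519 kg m⁻³.
N² = (g/ρ₀)·Δρ/Δz = g·(Δρ/ρ₀)/Δz = 9.8 × 3.4268 × 10⁻³ / 95 = 3.5350 × 10⁻⁴ s⁻².
N = √(3.5350 × 10⁻⁴) = 0.018802 rad s⁻¹ → T = 2π/N = 334.18 s = 5.5697 min ≈ 5.57 min.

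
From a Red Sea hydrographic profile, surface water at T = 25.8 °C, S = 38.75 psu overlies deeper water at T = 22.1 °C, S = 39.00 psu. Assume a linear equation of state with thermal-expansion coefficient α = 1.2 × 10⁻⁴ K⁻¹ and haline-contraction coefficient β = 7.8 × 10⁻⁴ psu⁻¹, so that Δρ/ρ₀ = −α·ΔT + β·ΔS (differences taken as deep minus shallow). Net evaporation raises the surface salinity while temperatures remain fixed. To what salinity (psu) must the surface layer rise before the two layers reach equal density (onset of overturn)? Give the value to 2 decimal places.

39.57 psu

Neutral buoyancy requires −α(T_deep − T_surf) + β(S_deep − S_surf′) = 0.
S_surf′ = S_deep − (α/β)·ΔT = 39.00 − (1.2 × 10⁻⁴/7.8 × 10⁻⁴)·(-3.7) = 39.5692 psu.
Increase required: 39.5692 − 38.75 = 0.8192 psu.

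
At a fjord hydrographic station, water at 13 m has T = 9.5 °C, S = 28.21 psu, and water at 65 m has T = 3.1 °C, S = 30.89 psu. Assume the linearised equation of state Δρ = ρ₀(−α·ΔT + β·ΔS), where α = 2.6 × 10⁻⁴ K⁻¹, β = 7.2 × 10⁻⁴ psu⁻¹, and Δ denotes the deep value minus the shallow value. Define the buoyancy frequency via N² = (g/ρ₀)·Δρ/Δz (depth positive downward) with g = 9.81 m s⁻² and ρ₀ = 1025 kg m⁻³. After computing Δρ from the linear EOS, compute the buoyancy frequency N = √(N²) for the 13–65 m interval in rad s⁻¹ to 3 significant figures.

ΔT = -6.4 K, ΔS = +2.68 psu (deep − shallow).
Δρ/ρ₀ = −αΔT + βΔS = 1.664 × 10⁻³ + 1.9296 × 10⁻³ = 3.5936 × 10⁻³, so Δρ ≈ 3.683 kg m⁻³.
N² = (g/ρ₀)·Δρ/Δz = g·(Δρ/ρ₀)/Δz = 9.81 × 3.5936 × 10⁻³ / 52 = 6.7795 × 10⁻⁴ s⁻².
N = √(6.7795 × 10⁻⁴) = 0.026037 rad s⁻¹ ≈ 0.0260 rad s⁻¹.

0.0260 rad s⁻¹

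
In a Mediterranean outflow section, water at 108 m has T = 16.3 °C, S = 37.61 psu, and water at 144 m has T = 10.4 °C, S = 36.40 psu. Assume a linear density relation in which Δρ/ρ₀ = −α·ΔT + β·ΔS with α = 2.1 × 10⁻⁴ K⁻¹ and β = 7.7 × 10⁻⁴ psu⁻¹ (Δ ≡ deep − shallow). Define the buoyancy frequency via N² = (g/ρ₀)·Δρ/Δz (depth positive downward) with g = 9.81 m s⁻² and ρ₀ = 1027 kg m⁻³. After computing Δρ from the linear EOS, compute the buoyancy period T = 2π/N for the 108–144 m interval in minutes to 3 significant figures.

ΔT = -5.9 K, ΔS = -1.21 psu (deep − shallow).
Δρ/ρ₀ = −αΔT + βΔS = 1.239 × 10⁻³ − 9.317 × 10⁻⁴ = 3.073 × 10⁻⁴, so Δρ ≈ 0.3156 kg m⁻³.
N² = (g/ρ₀)·Δρ/Δz = g·(Δρ/ρ₀)/Δz = 9.81 × 3.073 × 10⁻⁴ / 36 = 8.3739 × 10⁻⁵ s⁻².
N = √(8.3739 × 10⁻⁵) = 9.1509 × 10⁻³ rad s⁻¹ → T = 2π/N = 686.62 s = 11.444 min ≈ 11.4 min.

11.4 min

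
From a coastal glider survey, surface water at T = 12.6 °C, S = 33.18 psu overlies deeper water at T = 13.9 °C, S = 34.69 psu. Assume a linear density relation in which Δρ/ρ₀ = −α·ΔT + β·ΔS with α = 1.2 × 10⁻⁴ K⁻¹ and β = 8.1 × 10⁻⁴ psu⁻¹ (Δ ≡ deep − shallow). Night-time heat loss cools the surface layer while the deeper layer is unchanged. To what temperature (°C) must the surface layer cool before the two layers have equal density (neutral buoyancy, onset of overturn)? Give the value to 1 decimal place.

Neutral buoyancy requires Δρ = 0, i.e. −α(T_deep − T_surf′) + β(S_deep − S_surf) = 0.
T_surf′ = T_deep − (β/α)·ΔS = 13.9 − (8.1 × 10⁻⁴/1.2 × 10⁻⁴)·(+1.51) = 3.708 °C.
Cooling required: 12.6 − (3.708) = 8.892 °C.

3.7 °C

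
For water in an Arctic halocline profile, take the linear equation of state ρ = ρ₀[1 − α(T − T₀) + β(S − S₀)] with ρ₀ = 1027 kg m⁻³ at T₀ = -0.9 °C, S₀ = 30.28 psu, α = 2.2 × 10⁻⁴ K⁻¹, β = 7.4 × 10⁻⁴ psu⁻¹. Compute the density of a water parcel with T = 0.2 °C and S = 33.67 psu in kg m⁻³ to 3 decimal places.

1029.328 kg m⁻³

T − T₀ = +1.1 K, S − S₀ = +3.39 psu.
Bracket = 1 − α·(+1.1) + β·(+3.39) = 1 + (2.2666 × 10⁻³) = 1.0022666.
ρ = 1027 × 1.0022666 = 1029.328 kg m⁻³.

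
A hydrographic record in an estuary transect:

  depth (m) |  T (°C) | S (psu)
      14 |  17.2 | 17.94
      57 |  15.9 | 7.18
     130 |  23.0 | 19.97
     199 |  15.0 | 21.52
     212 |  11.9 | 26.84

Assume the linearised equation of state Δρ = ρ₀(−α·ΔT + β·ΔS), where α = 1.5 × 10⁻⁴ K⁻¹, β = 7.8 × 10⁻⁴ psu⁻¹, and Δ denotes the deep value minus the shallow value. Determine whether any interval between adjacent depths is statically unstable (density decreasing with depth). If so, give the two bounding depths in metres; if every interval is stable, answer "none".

Evaluate Δρ/ρ₀ = −αΔT + βΔS across each adjacent pair:
  14–57 m: −αΔT+βΔS = −(1.5 × 10⁻⁴)(-1.3)+(7.8 × 10⁻⁴)(-10.76) = -8.2 × 10⁻³ → UNSTABLE
  57–130 m: −αΔT+βΔS = −(1.5 × 10⁻⁴)(+7.1)+(7.8 × 10⁻⁴)(+12.79) = 8.9 × 10⁻³ → stable
  130–199 m: −αΔT+βΔS = −(1.5 × 10⁻⁴)(-8.0)+(7.8 × 10⁻⁴)(+1.55) = 2.4 × 10⁻³ → stable
  199–212 m: −αΔT+βΔS = −(1.5 × 10⁻⁴)(-3.1)+(7.8 × 10⁻⁴)(+5.32) = 4.6 × 10⁻³ → stable
The 14–57 m interval has Δρ < 0: lighter water underlies denser water.

14–57 m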